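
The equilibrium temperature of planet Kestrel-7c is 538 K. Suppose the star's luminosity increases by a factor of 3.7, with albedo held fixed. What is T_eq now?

T_eq ≈ 746 K

T_eq ∝ L^(1/4) · d^(−1/2).
T′ = 538 × 3.7^(1/4) = 746 K.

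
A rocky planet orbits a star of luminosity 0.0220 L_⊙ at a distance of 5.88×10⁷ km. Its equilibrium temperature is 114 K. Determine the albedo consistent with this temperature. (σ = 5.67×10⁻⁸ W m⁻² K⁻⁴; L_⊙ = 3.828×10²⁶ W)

A ≈ 0.80

d = 5.88×10⁷ km = 5.88×10¹⁰ m.
L = 0.0220 × 3.828×10²⁶ = 8.42×10²⁴ W.
Flux: S = L/(4πd²) = 8.42×10²⁴/(4π×(5.88×10¹⁰)²) = 194 W m⁻².
From T_eq⁴ = S(1−A)/(4σ): 1−A = 4σT_eq⁴/S.
1−A = 4 × 5.67×10⁻⁸ × (114)⁴ / 194 = 0.198.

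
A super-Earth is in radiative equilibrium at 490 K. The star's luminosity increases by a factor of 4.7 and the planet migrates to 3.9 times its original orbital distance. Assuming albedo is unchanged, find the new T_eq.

T_eq ∝ L^(1/4) · d^(−1/2).
T′ = 490 × 4.7^(1/4) / 3.9^(1/2) = 365 K.

T_eq ≈ 365 K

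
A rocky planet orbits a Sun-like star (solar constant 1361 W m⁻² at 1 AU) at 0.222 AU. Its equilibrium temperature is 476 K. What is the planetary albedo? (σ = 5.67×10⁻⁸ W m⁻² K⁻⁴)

Flux at 0.222 AU: S = 1361/0.222² = 2.76×10⁴ W m⁻².
From T_eq⁴ = S(1−A)/(4σ): 1−A = 4σT_eq⁴/S.
1−A = 4 × 5.67×10⁻⁸ × (476)⁴ / 2.76×10⁴ = 0.422.

A ≈ 0.58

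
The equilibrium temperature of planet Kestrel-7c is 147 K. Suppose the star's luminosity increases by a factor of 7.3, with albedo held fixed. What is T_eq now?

T_eq ≈ 242 K

T_eq ∝ L^(1/4) · d^(−1/2).
T′ = 147 × 7.3^(1/4) = 242 K.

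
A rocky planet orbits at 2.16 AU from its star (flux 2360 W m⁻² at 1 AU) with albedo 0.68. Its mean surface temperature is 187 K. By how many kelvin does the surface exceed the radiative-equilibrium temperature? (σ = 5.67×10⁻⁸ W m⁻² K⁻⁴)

ΔT ≈ 23.6 K

S = 2360/2.16² = 505.8 W m⁻².
T_eq = [S(1−A)/(4σ)]^(1/4) = [505.8×0.32/(4×5.67×10⁻⁸)]^(1/4) = 163.4 K.
ΔT = T_surf − T_eq = 187 − 163.4.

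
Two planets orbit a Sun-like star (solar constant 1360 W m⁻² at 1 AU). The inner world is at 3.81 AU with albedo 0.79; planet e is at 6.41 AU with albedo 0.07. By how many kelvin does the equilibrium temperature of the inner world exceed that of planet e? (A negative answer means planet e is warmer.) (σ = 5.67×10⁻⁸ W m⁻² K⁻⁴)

ΔT ≈ -11.4 K

T_eq = [S₀(1−A)/(4σd²)]^(1/4), so T ∝ (1−A)^(1/4) / √d.
T₁ = [1360×0.21/(4×5.67×10⁻⁸×3.81²)]^(1/4) = 96.51 K.
T₂ = [1360×0.93/(4×5.67×10⁻⁸×6.41²)]^(1/4) = 107.94 K.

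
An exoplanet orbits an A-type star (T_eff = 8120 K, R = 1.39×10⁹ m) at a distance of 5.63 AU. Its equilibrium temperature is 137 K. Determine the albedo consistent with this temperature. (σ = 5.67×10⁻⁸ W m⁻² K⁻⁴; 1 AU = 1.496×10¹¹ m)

d = 5.63 AU = 8.42×10¹¹ m.
L = 4πR_⋆²σT_⋆⁴ = 4π(1.39×10⁹)² × 5.67×10⁻⁸ × (8120)⁴ = 5.98×10²⁷ W.
S = L/(4πd²) = 671 W m⁻².
From T_eq⁴ = S(1−A)/(4σ): 1−A = 4σT_eq⁴/S.
1−A = 4 × 5.67×10⁻⁸ × (137)⁴ / 671 = 0.119.

A ≈ 0.88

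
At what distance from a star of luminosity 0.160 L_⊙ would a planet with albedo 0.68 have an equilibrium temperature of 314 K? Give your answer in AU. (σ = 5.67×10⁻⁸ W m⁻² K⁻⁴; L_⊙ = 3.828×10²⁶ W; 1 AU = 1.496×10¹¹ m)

L = 0.160 × 3.828×10²⁶ = 6.12×10²⁵ W.
From T_eq⁴ = L(1−A)/(16πσd²): d = √[L(1−A)/(16πσT_eq⁴)].
d = √[6.12×10²⁵ × 0.32 / (16π × 5.67×10⁻⁸ × (314)⁴)] = 2.66×10¹⁰ m = 0.178 AU.

d ≈ 0.178 AU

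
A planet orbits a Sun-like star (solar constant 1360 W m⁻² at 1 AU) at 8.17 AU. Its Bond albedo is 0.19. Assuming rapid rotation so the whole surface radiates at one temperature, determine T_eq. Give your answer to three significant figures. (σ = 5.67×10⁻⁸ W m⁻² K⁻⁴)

Flux at 8.17 AU: S = 1360/8.17² = 20.4 W m⁻².
Energy balance: absorbed = emitted ⇒ πR²·S(1−A) = 4πR²·σT_eq⁴, so T_eq⁴ = S(1−A)/(4σ).
T_eq = [20.4 × 0.81 / (4 × 5.67×10⁻⁸)]^(1/4) = (7.28×10⁷)^(1/4) = 92.4 K.

T_eq ≈ 92.4 K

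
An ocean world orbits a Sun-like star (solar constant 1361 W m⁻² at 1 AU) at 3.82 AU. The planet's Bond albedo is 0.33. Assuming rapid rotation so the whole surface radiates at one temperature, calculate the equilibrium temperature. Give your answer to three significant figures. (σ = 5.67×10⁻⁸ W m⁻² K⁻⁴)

Flux at 3.82 AU: S = 1361/3.82² = 93.3 W m⁻².
Energy balance: absorbed = emitted ⇒ πR²·S(1−A) = 4πR²·σT_eq⁴, so T_eq⁴ = S(1−A)/(4σ).
T_eq = [93.3 × 0.67 / (4 × 5.67×10⁻⁸)]^(1/4) = (2.76×10⁸)^(1/4) = 129 K.

T_eq ≈ 129 K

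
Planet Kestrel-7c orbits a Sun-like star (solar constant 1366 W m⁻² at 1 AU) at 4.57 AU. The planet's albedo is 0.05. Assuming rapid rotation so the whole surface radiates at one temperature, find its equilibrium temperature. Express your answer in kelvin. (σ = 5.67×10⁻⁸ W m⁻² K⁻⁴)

T_eq ≈ 129 K

Flux at 4.57 AU: S = 1366/4.57² = 65.4 W m⁻².
Energy balance: absorbed = emitted ⇒ πR²·S(1−A) = 4πR²·σT_eq⁴, so T_eq⁴ = S(1−A)/(4σ).
T_eq = [65.4 × 0.95 / (4 × 5.67×10⁻⁸)]^(1/4) = (2.74×10⁸)^(1/4) = 129 K.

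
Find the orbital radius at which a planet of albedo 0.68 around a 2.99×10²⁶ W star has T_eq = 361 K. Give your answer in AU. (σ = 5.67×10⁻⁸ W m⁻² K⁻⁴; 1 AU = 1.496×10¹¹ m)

d ≈ 0.297 AU

From T_eq⁴ = L(1−A)/(16πσd²): d = √[L(1−A)/(16πσT_eq⁴)].
d = √[2.99×10²⁶ × 0.32 / (16π × 5.67×10⁻⁸ × (361)⁴)] = 4.45×10¹⁰ m = 0.297 AU.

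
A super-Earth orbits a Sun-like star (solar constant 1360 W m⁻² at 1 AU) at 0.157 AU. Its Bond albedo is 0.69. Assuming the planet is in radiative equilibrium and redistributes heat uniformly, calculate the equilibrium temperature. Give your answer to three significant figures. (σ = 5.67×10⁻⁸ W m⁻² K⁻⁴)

T_eq ≈ 524 K

Flux at 0.157 AU: S = 1360/0.157² = 5.52×10⁴ W m⁻².
Energy balance: absorbed = emitted ⇒ πR²·S(1−A) = 4πR²·σT_eq⁴, so T_eq⁴ = S(1−A)/(4σ).
T_eq = [5.52×10⁴ × 0.31 / (4 × 5.67×10⁻⁸)]^(1/4) = (7.54×10¹⁰)^(1/4) = 524 K.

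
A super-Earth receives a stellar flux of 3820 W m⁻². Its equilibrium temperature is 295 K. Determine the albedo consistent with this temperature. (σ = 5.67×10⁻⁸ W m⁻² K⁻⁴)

From T_eq⁴ = S(1−A)/(4σ): 1−A = 4σT_eq⁴/S.
1−A = 4 × 5.67×10⁻⁸ × (295)⁴ / 3820 = 0.450.

A ≈ 0.55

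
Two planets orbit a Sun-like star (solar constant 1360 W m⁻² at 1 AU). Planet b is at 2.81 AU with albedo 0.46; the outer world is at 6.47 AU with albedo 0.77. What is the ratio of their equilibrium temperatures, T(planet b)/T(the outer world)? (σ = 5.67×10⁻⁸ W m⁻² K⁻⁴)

T_eq = [S₀(1−A)/(4σd²)]^(1/4), so T ∝ (1−A)^(1/4) / √d.
T₁ = [1360×0.54/(4×5.67×10⁻⁸×2.81²)]^(1/4) = 142.30 K.
T₂ = [1360×0.23/(4×5.67×10⁻⁸×6.47²)]^(1/4) = 75.76 K.

T₁/T₂ ≈ 1.878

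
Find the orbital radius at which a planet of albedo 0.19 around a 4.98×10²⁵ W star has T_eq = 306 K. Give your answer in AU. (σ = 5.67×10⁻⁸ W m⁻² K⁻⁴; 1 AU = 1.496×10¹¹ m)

From T_eq⁴ = L(1−A)/(16πσd²): d = √[L(1−A)/(16πσT_eq⁴)].
d = √[4.98×10²⁵ × 0.81 / (16π × 5.67×10⁻⁸ × (306)⁴)] = 4.02×10¹⁰ m = 0.269 AU.

d ≈ 0.269 AU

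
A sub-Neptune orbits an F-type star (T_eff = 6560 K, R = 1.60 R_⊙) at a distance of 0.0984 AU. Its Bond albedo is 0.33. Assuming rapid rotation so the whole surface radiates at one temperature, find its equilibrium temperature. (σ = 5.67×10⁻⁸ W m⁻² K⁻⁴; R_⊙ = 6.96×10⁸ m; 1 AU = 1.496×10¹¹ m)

R_⋆ = 1.60 × 6.96×10⁸ = 1.11×10⁹ m.
d = 0.0984 AU = 1.47×10¹⁰ m.
L = 4πR_⋆²σT_⋆⁴ = 4π(1.11×10⁹)² × 5.67×10⁻⁸ × (6560)⁴ = 1.64×10²⁷ W.
S = L/(4πd²) = 6.01×10⁵ W m⁻².
Energy balance: absorbed = emitted ⇒ πR²·S(1−A) = 4πR²·σT_eq⁴, so T_eq⁴ = S(1−A)/(4σ).
T_eq = [6.01×10⁵ × 0.67 / (4 × 5.67×10⁻⁸)]^(1/4) = (1.78×10¹²)^(1/4) = 1150 K.

T_eq ≈ 1150 K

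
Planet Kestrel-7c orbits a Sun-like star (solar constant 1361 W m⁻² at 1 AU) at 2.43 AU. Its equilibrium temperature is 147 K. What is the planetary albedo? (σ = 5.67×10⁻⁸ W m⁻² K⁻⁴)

A ≈ 0.54

Flux at 2.43 AU: S = 1361/2.43² = 230 W m⁻².
From T_eq⁴ = S(1−A)/(4σ): 1−A = 4σT_eq⁴/S.
1−A = 4 × 5.67×10⁻⁸ × (147)⁴ / 230 = 0.459.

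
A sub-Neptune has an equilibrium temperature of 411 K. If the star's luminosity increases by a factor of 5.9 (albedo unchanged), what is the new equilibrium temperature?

T_eq ∝ L^(1/4) · d^(−1/2).
T′ = 411 × 5.9^(1/4) = 641 K.

T_eq ≈ 641 K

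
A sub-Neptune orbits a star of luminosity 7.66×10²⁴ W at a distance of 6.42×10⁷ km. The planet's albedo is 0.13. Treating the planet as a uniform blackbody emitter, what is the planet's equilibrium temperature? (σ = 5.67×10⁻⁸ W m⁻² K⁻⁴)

d = 6.42×10⁷ km = 6.42×10¹⁰ m.
Flux: S = L/(4πd²) = 7.66×10²⁴/(4π×(6.42×10¹⁰)²) = 148 W m⁻².
Energy balance: absorbed = emitted ⇒ πR²·S(1−A) = 4πR²·σT_eq⁴, so T_eq⁴ = S(1−A)/(4σ).
T_eq = [148 × 0.87 / (4 × 5.67×10⁻⁸)]^(1/4) = (5.67×10⁸)^(1/4) = 154 K.

T_eq ≈ 154 K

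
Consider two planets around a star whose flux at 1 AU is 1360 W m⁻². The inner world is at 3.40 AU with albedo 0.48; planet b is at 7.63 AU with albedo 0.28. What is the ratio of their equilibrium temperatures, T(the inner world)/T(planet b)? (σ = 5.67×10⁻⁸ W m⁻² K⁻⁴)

T₁/T₂ ≈ 1.381

T_eq = [S₀(1−A)/(4σd²)]^(1/4), so T ∝ (1−A)^(1/4) / √d.
T₁ = [1360×0.52/(4×5.67×10⁻⁸×3.40²)]^(1/4) = 128.15 K.
T₂ = [1360×0.72/(4×5.67×10⁻⁸×7.63²)]^(1/4) = 92.80 K.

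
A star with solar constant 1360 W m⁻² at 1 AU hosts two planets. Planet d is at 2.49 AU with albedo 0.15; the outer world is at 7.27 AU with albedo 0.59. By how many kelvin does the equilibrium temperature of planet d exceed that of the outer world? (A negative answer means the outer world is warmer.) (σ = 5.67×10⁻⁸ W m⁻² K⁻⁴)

ΔT ≈ 86.7 K

T_eq = [S₀(1−A)/(4σd²)]^(1/4), so T ∝ (1−A)^(1/4) / √d.
T₁ = [1360×0.85/(4×5.67×10⁻⁸×2.49²)]^(1/4) = 169.33 K.
T₂ = [1360×0.41/(4×5.67×10⁻⁸×7.27²)]^(1/4) = 82.59 K.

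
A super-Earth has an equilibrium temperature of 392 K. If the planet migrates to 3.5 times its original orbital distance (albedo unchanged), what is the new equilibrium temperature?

T_eq ≈ 210 K

T_eq ∝ L^(1/4) · d^(−1/2).
T′ = 392 / 3.5^(1/2) = 210 K.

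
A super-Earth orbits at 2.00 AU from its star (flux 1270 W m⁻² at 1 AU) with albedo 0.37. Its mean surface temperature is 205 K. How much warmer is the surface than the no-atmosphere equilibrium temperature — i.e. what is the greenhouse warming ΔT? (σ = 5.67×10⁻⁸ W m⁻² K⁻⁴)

ΔT ≈ 32.7 K

S = 1270/2.00² = 317.5 W m⁻².
T_eq = [S(1−A)/(4σ)]^(1/4) = [317.5×0.63/(4×5.67×10⁻⁸)]^(1/4) = 172.3 K.
ΔT = T_surf − T_eq = 205 − 172.3.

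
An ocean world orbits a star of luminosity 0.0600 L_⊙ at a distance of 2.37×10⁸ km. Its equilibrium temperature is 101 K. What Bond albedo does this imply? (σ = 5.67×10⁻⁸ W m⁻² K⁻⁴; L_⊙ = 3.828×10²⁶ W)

d = 2.37×10⁸ km = 2.37×10¹¹ m.
L = 0.0600 × 3.828×10²⁶ = 2.30×10²⁵ W.
Flux: S = L/(4πd²) = 2.30×10²⁵/(4π×(2.37×10¹¹)²) = 32.5 W m⁻².
From T_eq⁴ = S(1−A)/(4σ): 1−A = 4σT_eq⁴/S.
1−A = 4 × 5.67×10⁻⁸ × (101)⁴ / 32.5 = 0.725.

A ≈ 0.27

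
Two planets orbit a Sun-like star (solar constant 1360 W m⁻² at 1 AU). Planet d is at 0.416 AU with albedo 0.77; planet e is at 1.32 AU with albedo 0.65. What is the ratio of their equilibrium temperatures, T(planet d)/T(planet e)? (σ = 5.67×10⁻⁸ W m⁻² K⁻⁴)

T_eq = [S₀(1−A)/(4σd²)]^(1/4), so T ∝ (1−A)^(1/4) / √d.
T₁ = [1360×0.23/(4×5.67×10⁻⁸×0.416²)]^(1/4) = 298.79 K.
T₂ = [1360×0.35/(4×5.67×10⁻⁸×1.32²)]^(1/4) = 186.30 K.

T₁/T₂ ≈ 1.604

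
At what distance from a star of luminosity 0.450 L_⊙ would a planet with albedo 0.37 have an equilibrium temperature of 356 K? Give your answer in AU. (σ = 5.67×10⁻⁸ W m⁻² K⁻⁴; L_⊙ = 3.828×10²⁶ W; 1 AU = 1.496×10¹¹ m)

L = 0.450 × 3.828×10²⁶ = 1.72×10²⁶ W.
From T_eq⁴ = L(1−A)/(16πσd²): d = √[L(1−A)/(16πσT_eq⁴)].
d = √[1.72×10²⁶ × 0.63 / (16π × 5.67×10⁻⁸ × (356)⁴)] = 4.87×10¹⁰ m = 0.325 AU.

d ≈ 0.325 AU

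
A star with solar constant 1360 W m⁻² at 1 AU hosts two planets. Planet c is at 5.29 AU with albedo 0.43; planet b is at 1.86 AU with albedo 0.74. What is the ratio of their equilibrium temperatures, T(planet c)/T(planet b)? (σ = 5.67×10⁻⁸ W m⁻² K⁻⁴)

T₁/T₂ ≈ 0.722

T_eq = [S₀(1−A)/(4σd²)]^(1/4), so T ∝ (1−A)^(1/4) / √d.
T₁ = [1360×0.57/(4×5.67×10⁻⁸×5.29²)]^(1/4) = 105.13 K.
T₂ = [1360×0.26/(4×5.67×10⁻⁸×1.86²)]^(1/4) = 145.70 K.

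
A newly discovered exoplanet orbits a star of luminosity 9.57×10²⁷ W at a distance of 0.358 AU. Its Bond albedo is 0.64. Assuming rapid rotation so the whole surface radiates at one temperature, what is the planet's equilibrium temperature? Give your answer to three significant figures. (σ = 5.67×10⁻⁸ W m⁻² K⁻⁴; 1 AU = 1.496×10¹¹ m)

T_eq ≈ 806 K

d = 0.358 AU = 5.36×10¹⁰ m.
Flux: S = L/(4πd²) = 9.57×10²⁷/(4π×(5.36×10¹⁰)²) = 2.66×10⁵ W m⁻².
Energy balance: absorbed = emitted ⇒ πR²·S(1−A) = 4πR²·σT_eq⁴, so T_eq⁴ = S(1−A)/(4σ).
T_eq = [2.66×10⁵ × 0.36 / (4 × 5.67×10⁻⁸)]^(1/4) = (4.21×10¹¹)^(1/4) = 806 K.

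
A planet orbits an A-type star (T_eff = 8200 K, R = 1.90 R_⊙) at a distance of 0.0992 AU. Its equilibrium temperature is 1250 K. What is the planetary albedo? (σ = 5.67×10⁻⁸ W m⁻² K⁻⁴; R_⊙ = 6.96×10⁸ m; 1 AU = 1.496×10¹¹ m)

R_⋆ = 1.90 × 6.96×10⁸ = 1.32×10⁹ m.
d = 0.0992 AU = 1.48×10¹⁰ m.
L = 4πR_⋆²σT_⋆⁴ = 4π(1.32×10⁹)² × 5.67×10⁻⁸ × (8200)⁴ = 5.63×10²⁷ W.
S = L/(4πd²) = 2.04×10⁶ W m⁻².
From T_eq⁴ = S(1−A)/(4σ): 1−A = 4σT_eq⁴/S.
1−A = 4 × 5.67×10⁻⁸ × (1250)⁴ / 2.04×10⁶ = 0.272.

A ≈ 0.73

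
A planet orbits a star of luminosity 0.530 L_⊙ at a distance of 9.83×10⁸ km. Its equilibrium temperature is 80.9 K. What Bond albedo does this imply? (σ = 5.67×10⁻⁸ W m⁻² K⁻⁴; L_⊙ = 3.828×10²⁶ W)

d = 9.83×10⁸ km = 9.83×10¹¹ m.
L = 0.530 × 3.828×10²⁶ = 2.03×10²⁶ W.
Flux: S = L/(4πd²) = 2.03×10²⁶/(4π×(9.83×10¹¹)²) = 16.7 W m⁻².
From T_eq⁴ = S(1−A)/(4σ): 1−A = 4σT_eq⁴/S.
1−A = 4 × 5.67×10⁻⁸ × (80.9)⁴ / 16.7 = 0.581.

A ≈ 0.42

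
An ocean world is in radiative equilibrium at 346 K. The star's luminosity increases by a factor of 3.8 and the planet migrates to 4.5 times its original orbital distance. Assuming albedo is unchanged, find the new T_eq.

T_eq ≈ 228 K

T_eq ∝ L^(1/4) · d^(−1/2).
T′ = 346 × 3.8^(1/4) / 4.5^(1/2) = 228 K.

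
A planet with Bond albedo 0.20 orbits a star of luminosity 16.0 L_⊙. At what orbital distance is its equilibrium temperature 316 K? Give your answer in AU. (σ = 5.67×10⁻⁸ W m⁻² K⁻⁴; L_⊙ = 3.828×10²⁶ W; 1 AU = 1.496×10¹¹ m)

d ≈ 2.78 AU

L = 16.0 × 3.828×10²⁶ = 6.12×10²⁷ W.
From T_eq⁴ = L(1−A)/(16πσd²): d = √[L(1−A)/(16πσT_eq⁴)].
d = √[6.12×10²⁷ × 0.80 / (16π × 5.67×10⁻⁸ × (316)⁴)] = 4.15×10¹¹ m = 2.78 AU.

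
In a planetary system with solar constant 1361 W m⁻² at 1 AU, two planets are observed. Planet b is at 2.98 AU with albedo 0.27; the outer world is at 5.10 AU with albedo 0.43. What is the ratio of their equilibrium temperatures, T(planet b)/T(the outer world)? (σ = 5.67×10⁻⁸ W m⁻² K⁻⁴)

T₁/T₂ ≈ 1.392

T_eq = [S₀(1−A)/(4σd²)]^(1/4), so T ∝ (1−A)^(1/4) / √d.
T₁ = [1361×0.73/(4×5.67×10⁻⁸×2.98²)]^(1/4) = 149.03 K.
T₂ = [1361×0.57/(4×5.67×10⁻⁸×5.10²)]^(1/4) = 107.09 K.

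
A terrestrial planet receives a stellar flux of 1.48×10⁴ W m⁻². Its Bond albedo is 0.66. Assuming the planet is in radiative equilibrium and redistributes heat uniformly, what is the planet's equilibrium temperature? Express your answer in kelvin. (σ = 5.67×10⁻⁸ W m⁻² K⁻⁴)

Energy balance: absorbed = emitted ⇒ πR²·S(1−A) = 4πR²·σT_eq⁴, so T_eq⁴ = S(1−A)/(4σ).
T_eq = [1.48×10⁴ × 0.34 / (4 × 5.67×10⁻⁸)]^(1/4) = (2.22×10¹⁰)^(1/4) = 386 K.

T_eq ≈ 386 K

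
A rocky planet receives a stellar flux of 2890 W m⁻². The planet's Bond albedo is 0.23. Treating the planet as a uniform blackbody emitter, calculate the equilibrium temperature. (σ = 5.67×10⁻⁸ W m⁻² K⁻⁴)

Energy balance: absorbed = emitted ⇒ πR²·S(1−A) = 4πR²·σT_eq⁴, so T_eq⁴ = S(1−A)/(4σ).
T_eq = [2890 × 0.77 / (4 × 5.67×10⁻⁸)]^(1/4) = (9.81×10⁹)^(1/4) = 315 K.

T_eq ≈ 315 K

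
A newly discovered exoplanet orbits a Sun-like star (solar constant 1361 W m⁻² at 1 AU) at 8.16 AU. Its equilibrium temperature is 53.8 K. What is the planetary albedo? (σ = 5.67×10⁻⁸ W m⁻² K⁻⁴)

Flux at 8.16 AU: S = 1361/8.16² = 20.4 W m⁻².
From T_eq⁴ = S(1−A)/(4σ): 1−A = 4σT_eq⁴/S.
1−A = 4 × 5.67×10⁻⁸ × (53.8)⁴ / 20.4 = 0.093.

A ≈ 0.91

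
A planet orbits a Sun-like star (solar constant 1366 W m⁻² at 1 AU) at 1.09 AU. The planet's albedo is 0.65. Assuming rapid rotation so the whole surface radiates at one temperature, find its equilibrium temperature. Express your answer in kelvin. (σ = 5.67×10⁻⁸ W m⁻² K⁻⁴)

T_eq ≈ 205 K

Flux at 1.09 AU: S = 1366/1.09² = 1150 W m⁻².
Energy balance: absorbed = emitted ⇒ πR²·S(1−A) = 4πR²·σT_eq⁴, so T_eq⁴ = S(1−A)/(4σ).
T_eq = [1150 × 0.35 / (4 × 5.67×10⁻⁸)]^(1/4) = (1.77×10⁹)^(1/4) = 205 K.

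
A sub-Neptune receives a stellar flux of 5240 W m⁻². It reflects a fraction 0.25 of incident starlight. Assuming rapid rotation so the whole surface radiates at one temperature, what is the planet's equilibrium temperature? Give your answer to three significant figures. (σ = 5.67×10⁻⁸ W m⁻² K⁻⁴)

T_eq ≈ 363 K

Energy balance: absorbed = emitted ⇒ πR²·S(1−A) = 4πR²·σT_eq⁴, so T_eq⁴ = S(1−A)/(4σ).
T_eq = [5240 × 0.75 / (4 × 5.67×10⁻⁸)]^(1/4) = (1.73×10¹⁰)^(1/4) = 363 K.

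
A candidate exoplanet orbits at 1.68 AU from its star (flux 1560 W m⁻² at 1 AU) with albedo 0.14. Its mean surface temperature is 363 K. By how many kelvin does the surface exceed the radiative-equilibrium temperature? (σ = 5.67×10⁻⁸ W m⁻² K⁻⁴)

S = 1560/1.68² = 552.7 W m⁻².
T_eq = [S(1−A)/(4σ)]^(1/4) = [552.7×0.86/(4×5.67×10⁻⁸)]^(1/4) = 214.0 K.
ΔT = T_surf − T_eq = 363 − 214.0.

ΔT ≈ 149.0 K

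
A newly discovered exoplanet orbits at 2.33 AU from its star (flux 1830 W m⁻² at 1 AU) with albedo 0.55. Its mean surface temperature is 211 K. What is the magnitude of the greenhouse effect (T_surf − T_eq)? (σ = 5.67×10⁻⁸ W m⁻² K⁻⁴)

S = 1830/2.33² = 337.1 W m⁻².
T_eq = [S(1−A)/(4σ)]^(1/4) = [337.1×0.45/(4×5.67×10⁻⁸)]^(1/4) = 160.8 K.
ΔT = T_surf − T_eq = 211 − 160.8.

ΔT ≈ 50.2 K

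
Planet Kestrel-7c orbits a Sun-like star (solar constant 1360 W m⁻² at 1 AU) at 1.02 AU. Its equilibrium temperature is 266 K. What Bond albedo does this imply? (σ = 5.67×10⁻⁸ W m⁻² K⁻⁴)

Flux at 1.02 AU: S = 1360/1.02² = 1310 W m⁻².
From T_eq⁴ = S(1−A)/(4σ): 1−A = 4σT_eq⁴/S.
1−A = 4 × 5.67×10⁻⁸ × (266)⁴ / 1310 = 0.869.

A ≈ 0.13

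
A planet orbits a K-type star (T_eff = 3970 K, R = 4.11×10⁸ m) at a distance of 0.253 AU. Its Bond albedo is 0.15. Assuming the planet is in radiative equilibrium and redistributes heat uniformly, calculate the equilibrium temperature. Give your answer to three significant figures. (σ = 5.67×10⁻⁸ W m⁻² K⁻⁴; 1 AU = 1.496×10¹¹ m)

d = 0.253 AU = 3.78×10¹⁰ m.
L = 4πR_⋆²σT_⋆⁴ = 4π(4.11×10⁸)² × 5.67×10⁻⁸ × (3970)⁴ = 2.99×10²⁵ W.
S = L/(4πd²) = 1660 W m⁻².
Energy balance: absorbed = emitted ⇒ πR²·S(1−A) = 4πR²·σT_eq⁴, so T_eq⁴ = S(1−A)/(4σ).
T_eq = [1660 × 0.85 / (4 × 5.67×10⁻⁸)]^(1/4) = (6.22×10⁹)^(1/4) = 281 K.

T_eq ≈ 281 K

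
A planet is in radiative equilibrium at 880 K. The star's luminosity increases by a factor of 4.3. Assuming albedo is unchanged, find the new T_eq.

T_eq ∝ L^(1/4) · d^(−1/2).
T′ = 880 × 4.3^(1/4) = 1270 K.

T_eq ≈ 1270 K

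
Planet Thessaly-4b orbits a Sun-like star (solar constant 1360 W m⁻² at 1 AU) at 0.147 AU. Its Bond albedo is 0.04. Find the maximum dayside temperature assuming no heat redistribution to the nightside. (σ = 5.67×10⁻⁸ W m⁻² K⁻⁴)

Flux at 0.147 AU: S = 1360/0.147² = 6.29×10⁴ W m⁻².
With no redistribution each surface element balances locally: S(1−A) = σT⁴.
T = [6.29×10⁴ × 0.96 / 5.67×10⁻⁸]^(1/4) = (1.07×10¹²)^(1/4) = 1020 K.

T_ss ≈ 1020 K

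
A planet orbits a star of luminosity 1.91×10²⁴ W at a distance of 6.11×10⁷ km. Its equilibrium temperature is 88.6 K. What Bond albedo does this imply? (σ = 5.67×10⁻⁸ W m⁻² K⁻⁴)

d = 6.11×10⁷ km = 6.11×10¹⁰ m.
Flux: S = L/(4πd²) = 1.91×10²⁴/(4π×(6.11×10¹⁰)²) = 40.7 W m⁻².
From T_eq⁴ = S(1−A)/(4σ): 1−A = 4σT_eq⁴/S.
1−A = 4 × 5.67×10⁻⁸ × (88.6)⁴ / 40.7 = 0.343.

A ≈ 0.66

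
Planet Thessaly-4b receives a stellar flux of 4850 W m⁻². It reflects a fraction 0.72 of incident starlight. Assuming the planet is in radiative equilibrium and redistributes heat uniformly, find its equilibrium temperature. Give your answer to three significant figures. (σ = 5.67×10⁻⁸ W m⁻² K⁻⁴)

T_eq ≈ 278 K

Energy balance: absorbed = emitted ⇒ πR²·S(1−A) = 4πR²·σT_eq⁴, so T_eq⁴ = S(1−A)/(4σ).
T_eq = [4850 × 0.28 / (4 × 5.67×10⁻⁸)]^(1/4) = (5.99×10⁹)^(1/4) = 278 K.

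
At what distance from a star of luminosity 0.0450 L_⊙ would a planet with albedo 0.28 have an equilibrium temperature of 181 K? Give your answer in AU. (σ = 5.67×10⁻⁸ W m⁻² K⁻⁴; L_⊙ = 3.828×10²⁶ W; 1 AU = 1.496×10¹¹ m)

L = 0.0450 × 3.828×10²⁶ = 1.72×10²⁵ W.
From T_eq⁴ = L(1−A)/(16πσd²): d = √[L(1−A)/(16πσT_eq⁴)].
d = √[1.72×10²⁵ × 0.72 / (16π × 5.67×10⁻⁸ × (181)⁴)] = 6.37×10¹⁰ m = 0.426 AU.

d ≈ 0.426 AU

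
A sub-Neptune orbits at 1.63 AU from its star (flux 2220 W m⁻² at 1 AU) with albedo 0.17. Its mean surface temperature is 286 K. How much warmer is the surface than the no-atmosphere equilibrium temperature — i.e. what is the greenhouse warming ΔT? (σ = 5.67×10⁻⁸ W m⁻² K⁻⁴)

S = 2220/1.63² = 835.6 W m⁻².
T_eq = [S(1−A)/(4σ)]^(1/4) = [835.6×0.83/(4×5.67×10⁻⁸)]^(1/4) = 235.2 K.
ΔT = T_surf − T_eq = 286 − 235.2.

ΔT ≈ 50.8 K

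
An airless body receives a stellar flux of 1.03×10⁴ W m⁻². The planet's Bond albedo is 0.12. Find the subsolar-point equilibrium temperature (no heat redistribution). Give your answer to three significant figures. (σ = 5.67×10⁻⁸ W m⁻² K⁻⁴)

At the subsolar point the surface absorbs S(1−A) and emits σT⁴ per unit area — no factor of 4, since only the local patch is in balance.
T = [1.03×10⁴ × 0.88 / 5.67×10⁻⁸]^(1/4) = (1.60×10¹¹)^(1/4) = 632 K.

T_ss ≈ 632 K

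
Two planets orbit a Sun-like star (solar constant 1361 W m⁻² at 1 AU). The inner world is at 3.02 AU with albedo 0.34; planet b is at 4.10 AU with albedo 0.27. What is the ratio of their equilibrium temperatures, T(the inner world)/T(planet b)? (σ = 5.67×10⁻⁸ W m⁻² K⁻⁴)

T₁/T₂ ≈ 1.136

T_eq = [S₀(1−A)/(4σd²)]^(1/4), so T ∝ (1−A)^(1/4) / √d.
T₁ = [1361×0.66/(4×5.67×10⁻⁸×3.02²)]^(1/4) = 144.36 K.
T₂ = [1361×0.73/(4×5.67×10⁻⁸×4.10²)]^(1/4) = 127.06 K.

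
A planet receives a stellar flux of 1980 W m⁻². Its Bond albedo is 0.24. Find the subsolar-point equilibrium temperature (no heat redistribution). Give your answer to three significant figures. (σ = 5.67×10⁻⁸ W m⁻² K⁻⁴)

T_ss ≈ 404 K

At the subsolar point the surface absorbs S(1−A) and emits σT⁴ per unit area — no factor of 4, since only the local patch is in balance.
T = [1980 × 0.76 / 5.67×10⁻⁸]^(1/4) = (2.65×10¹⁰)^(1/4) = 404 K.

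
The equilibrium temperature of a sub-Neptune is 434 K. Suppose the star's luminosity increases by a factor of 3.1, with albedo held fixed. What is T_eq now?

T_eq ∝ L^(1/4) · d^(−1/2).
T′ = 434 × 3.1^(1/4) = 576 K.

T_eq ≈ 576 K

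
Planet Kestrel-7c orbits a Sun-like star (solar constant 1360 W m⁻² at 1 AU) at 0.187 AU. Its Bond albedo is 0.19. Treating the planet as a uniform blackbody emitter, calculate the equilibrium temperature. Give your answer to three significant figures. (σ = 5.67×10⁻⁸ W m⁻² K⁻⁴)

T_eq ≈ 610 K

Flux at 0.187 AU: S = 1360/0.187² = 3.89×10⁴ W m⁻².
Energy balance: absorbed = emitted ⇒ πR²·S(1−A) = 4πR²·σT_eq⁴, so T_eq⁴ = S(1−A)/(4σ).
T_eq = [3.89×10⁴ × 0.81 / (4 × 5.67×10⁻⁸)]^(1/4) = (1.39×10¹¹)^(1/4) = 610 K.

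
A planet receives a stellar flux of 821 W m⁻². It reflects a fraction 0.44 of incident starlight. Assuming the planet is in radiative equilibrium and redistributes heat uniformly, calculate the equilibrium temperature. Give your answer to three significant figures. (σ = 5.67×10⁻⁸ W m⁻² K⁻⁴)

T_eq ≈ 212 K

Energy balance: absorbed = emitted ⇒ πR²·S(1−A) = 4πR²·σT_eq⁴, so T_eq⁴ = S(1−A)/(4σ).
T_eq = [821 × 0.56 / (4 × 5.67×10⁻⁸)]^(1/4) = (2.03×10⁹)^(1/4) = 212 K.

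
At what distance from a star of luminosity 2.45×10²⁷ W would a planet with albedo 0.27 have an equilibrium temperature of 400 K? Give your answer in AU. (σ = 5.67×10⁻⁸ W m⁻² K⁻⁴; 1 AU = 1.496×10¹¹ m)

d ≈ 1.05 AU

From T_eq⁴ = L(1−A)/(16πσd²): d = √[L(1−A)/(16πσT_eq⁴)].
d = √[2.45×10²⁷ × 0.73 / (16π × 5.67×10⁻⁸ × (400)⁴)] = 1.57×10¹¹ m = 1.05 AU.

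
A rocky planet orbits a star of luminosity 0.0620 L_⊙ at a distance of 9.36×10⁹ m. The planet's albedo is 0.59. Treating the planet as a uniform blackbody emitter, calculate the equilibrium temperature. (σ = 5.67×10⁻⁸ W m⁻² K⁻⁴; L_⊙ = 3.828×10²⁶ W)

L = 0.0620 × 3.828×10²⁶ = 2.37×10²⁵ W.
Flux: S = L/(4πd²) = 2.37×10²⁵/(4π×(9.36×10⁹)²) = 2.16×10⁴ W m⁻².
Energy balance: absorbed = emitted ⇒ πR²·S(1−A) = 4πR²·σT_eq⁴, so T_eq⁴ = S(1−A)/(4σ).
T_eq = [2.16×10⁴ × 0.41 / (4 × 5.67×10⁻⁸)]^(1/4) = (3.90×10¹⁰)^(1/4) = 444 K.

T_eq ≈ 444 K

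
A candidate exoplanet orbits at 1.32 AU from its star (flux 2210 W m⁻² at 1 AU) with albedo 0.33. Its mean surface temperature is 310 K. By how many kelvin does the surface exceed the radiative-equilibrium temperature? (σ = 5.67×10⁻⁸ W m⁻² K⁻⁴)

ΔT ≈ 62.6 K

S = 2210/1.32² = 1268 W m⁻².
T_eq = [S(1−A)/(4σ)]^(1/4) = [1268×0.67/(4×5.67×10⁻⁸)]^(1/4) = 247.4 K.
ΔT = T_surf − T_eq = 310 − 247.4.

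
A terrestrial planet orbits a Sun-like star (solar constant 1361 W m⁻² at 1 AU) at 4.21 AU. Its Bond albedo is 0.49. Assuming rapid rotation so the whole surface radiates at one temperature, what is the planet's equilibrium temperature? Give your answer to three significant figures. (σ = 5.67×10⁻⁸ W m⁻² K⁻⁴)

Flux at 4.21 AU: S = 1361/4.21² = 76.8 W m⁻².
Energy balance: absorbed = emitted ⇒ πR²·S(1−A) = 4πR²·σT_eq⁴, so T_eq⁴ = S(1−A)/(4σ).
T_eq = [76.8 × 0.51 / (4 × 5.67×10⁻⁸)]^(1/4) = (1.73×10⁸)^(1/4) = 115 K.

T_eq ≈ 115 K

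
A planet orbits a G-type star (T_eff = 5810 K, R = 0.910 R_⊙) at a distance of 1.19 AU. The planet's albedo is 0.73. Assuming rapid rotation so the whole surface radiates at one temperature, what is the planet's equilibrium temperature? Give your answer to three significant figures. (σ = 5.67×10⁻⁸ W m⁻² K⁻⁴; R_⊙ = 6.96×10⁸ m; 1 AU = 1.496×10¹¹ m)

T_eq ≈ 177 K

R_⋆ = 0.910 × 6.96×10⁸ = 6.33×10⁸ m.
d = 1.19 AU = 1.78×10¹¹ m.
L = 4πR_⋆²σT_⋆⁴ = 4π(6.33×10⁸)² × 5.67×10⁻⁸ × (5810)⁴ = 3.26×10²⁶ W.
S = L/(4πd²) = 818 W m⁻².
Energy balance: absorbed = emitted ⇒ πR²·S(1−A) = 4πR²·σT_eq⁴, so T_eq⁴ = S(1−A)/(4σ).
T_eq = [818 × 0.27 / (4 × 5.67×10⁻⁸)]^(1/4) = (9.74×10⁸)^(1/4) = 177 K.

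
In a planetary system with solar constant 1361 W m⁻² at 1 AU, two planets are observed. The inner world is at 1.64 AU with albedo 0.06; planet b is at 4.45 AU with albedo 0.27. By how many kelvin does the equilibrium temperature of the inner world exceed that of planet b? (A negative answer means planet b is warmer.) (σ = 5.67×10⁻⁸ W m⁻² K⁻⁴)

ΔT ≈ 92.0 K

T_eq = [S₀(1−A)/(4σd²)]^(1/4), so T ∝ (1−A)^(1/4) / √d.
T₁ = [1361×0.94/(4×5.67×10⁻⁸×1.64²)]^(1/4) = 214.00 K.
T₂ = [1361×0.73/(4×5.67×10⁻⁸×4.45²)]^(1/4) = 121.96 K.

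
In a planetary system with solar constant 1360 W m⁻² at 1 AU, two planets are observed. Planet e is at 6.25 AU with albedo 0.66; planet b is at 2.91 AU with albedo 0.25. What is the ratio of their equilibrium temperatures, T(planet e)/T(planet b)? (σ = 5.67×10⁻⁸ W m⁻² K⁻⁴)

T_eq = [S₀(1−A)/(4σd²)]^(1/4), so T ∝ (1−A)^(1/4) / √d.
T₁ = [1360×0.34/(4×5.67×10⁻⁸×6.25²)]^(1/4) = 85.00 K.
T₂ = [1360×0.75/(4×5.67×10⁻⁸×2.91²)]^(1/4) = 151.81 K.

T₁/T₂ ≈ 0.560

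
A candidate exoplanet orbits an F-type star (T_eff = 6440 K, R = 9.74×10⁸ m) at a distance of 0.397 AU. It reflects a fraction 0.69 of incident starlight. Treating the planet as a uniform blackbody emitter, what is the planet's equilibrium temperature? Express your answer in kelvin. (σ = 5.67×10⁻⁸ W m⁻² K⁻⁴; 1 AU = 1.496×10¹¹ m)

T_eq ≈ 435 K

d = 0.397 AU = 5.94×10¹⁰ m.
L = 4πR_⋆²σT_⋆⁴ = 4π(9.74×10⁸)² × 5.67×10⁻⁸ × (6440)⁴ = 1.16×10²⁷ W.
S = L/(4πd²) = 2.62×10⁴ W m⁻².
Energy balance: absorbed = emitted ⇒ πR²·S(1−A) = 4πR²·σT_eq⁴, so T_eq⁴ = S(1−A)/(4σ).
T_eq = [2.62×10⁴ × 0.31 / (4 × 5.67×10⁻⁸)]^(1/4) = (3.59×10¹⁰)^(1/4) = 435 K.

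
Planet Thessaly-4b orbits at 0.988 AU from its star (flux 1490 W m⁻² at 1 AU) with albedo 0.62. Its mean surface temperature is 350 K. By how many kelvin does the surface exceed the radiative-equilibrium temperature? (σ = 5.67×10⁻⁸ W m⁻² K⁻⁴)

ΔT ≈ 125.1 K

S = 1490/0.988² = 1526 W m⁻².
T_eq = [S(1−A)/(4σ)]^(1/4) = [1526×0.38/(4×5.67×10⁻⁸)]^(1/4) = 224.9 K.
ΔT = T_surf − T_eq = 350 − 224.9.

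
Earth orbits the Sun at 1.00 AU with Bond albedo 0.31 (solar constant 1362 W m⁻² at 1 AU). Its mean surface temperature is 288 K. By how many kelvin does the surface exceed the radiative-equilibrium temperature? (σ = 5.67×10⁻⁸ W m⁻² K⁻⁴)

ΔT ≈ 34.3 K

S = 1362/1.00² = 1362 W m⁻².
T_eq = [S(1−A)/(4σ)]^(1/4) = [1362×0.69/(4×5.67×10⁻⁸)]^(1/4) = 253.7 K.
ΔT = T_surf − T_eq = 288 − 253.7.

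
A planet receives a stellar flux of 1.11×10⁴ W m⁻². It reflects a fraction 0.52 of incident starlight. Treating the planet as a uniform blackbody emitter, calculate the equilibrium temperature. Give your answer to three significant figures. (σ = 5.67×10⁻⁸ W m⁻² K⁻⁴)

Energy balance: absorbed = emitted ⇒ πR²·S(1−A) = 4πR²·σT_eq⁴, so T_eq⁴ = S(1−A)/(4σ).
T_eq = [1.11×10⁴ × 0.48 / (4 × 5.67×10⁻⁸)]^(1/4) = (2.35×10¹⁰)^(1/4) = 391 K.

T_eq ≈ 391 K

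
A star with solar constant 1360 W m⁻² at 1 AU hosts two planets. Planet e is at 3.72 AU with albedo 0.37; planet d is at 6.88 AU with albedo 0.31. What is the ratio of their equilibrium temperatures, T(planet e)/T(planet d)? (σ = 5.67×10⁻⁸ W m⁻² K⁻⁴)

T_eq = [S₀(1−A)/(4σd²)]^(1/4), so T ∝ (1−A)^(1/4) / √d.
T₁ = [1360×0.63/(4×5.67×10⁻⁸×3.72²)]^(1/4) = 128.54 K.
T₂ = [1360×0.69/(4×5.67×10⁻⁸×6.88²)]^(1/4) = 96.69 K.

T₁/T₂ ≈ 1.329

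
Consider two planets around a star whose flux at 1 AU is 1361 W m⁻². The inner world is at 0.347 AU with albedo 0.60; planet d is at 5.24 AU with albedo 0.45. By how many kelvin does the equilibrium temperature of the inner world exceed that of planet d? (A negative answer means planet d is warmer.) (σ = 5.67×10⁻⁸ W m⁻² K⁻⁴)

T_eq = [S₀(1−A)/(4σd²)]^(1/4), so T ∝ (1−A)^(1/4) / √d.
T₁ = [1361×0.40/(4×5.67×10⁻⁸×0.347²)]^(1/4) = 375.75 K.
T₂ = [1361×0.55/(4×5.67×10⁻⁸×5.24²)]^(1/4) = 104.71 K.

ΔT ≈ 271.0 K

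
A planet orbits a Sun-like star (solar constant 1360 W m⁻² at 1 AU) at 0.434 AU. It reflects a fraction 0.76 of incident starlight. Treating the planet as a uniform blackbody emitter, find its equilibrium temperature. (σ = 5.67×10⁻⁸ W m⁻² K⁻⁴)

T_eq ≈ 296 K

Flux at 0.434 AU: S = 1360/0.434² = 7220 W m⁻².
Energy balance: absorbed = emitted ⇒ πR²·S(1−A) = 4πR²·σT_eq⁴, so T_eq⁴ = S(1−A)/(4σ).
T_eq = [7220 × 0.24 / (4 × 5.67×10⁻⁸)]^(1/4) = (7.64×10⁹)^(1/4) = 296 K.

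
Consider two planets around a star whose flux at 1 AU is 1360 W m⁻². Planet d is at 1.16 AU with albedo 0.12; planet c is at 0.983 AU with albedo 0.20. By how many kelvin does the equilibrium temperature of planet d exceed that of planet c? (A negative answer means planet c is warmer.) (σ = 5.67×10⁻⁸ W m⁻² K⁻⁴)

ΔT ≈ -15.2 K

T_eq = [S₀(1−A)/(4σd²)]^(1/4), so T ∝ (1−A)^(1/4) / √d.
T₁ = [1360×0.88/(4×5.67×10⁻⁸×1.16²)]^(1/4) = 250.25 K.
T₂ = [1360×0.80/(4×5.67×10⁻⁸×0.983²)]^(1/4) = 265.44 K.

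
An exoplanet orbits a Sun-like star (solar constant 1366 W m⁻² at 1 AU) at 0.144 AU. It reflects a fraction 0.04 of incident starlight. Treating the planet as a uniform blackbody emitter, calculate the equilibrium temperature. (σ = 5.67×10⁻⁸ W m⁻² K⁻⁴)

T_eq ≈ 727 K

Flux at 0.144 AU: S = 1366/0.144² = 6.59×10⁴ W m⁻².
Energy balance: absorbed = emitted ⇒ πR²·S(1−A) = 4πR²·σT_eq⁴, so T_eq⁴ = S(1−A)/(4σ).
T_eq = [6.59×10⁴ × 0.96 / (4 × 5.67×10⁻⁸)]^(1/4) = (2.79×10¹¹)^(1/4) = 727 K.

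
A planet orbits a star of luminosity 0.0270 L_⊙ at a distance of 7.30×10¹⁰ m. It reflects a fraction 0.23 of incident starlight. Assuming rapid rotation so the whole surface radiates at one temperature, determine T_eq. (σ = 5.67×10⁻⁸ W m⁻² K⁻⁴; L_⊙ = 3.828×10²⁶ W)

L = 0.0270 × 3.828×10²⁶ = 1.03×10²⁵ W.
Flux: S = L/(4πd²) = 1.03×10²⁵/(4π×(7.30×10¹⁰)²) = 154 W m⁻².
Energy balance: absorbed = emitted ⇒ πR²·S(1−A) = 4πR²·σT_eq⁴, so T_eq⁴ = S(1−A)/(4σ).
T_eq = [154 × 0.77 / (4 × 5.67×10⁻⁸)]^(1/4) = (5.24×10⁸)^(1/4) = 151 K.

T_eq ≈ 151 K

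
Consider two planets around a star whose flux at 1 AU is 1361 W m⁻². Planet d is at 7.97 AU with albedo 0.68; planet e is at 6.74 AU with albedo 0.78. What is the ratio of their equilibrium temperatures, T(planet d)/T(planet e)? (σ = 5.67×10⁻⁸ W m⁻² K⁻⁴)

T₁/T₂ ≈ 1.010

T_eq = [S₀(1−A)/(4σd²)]^(1/4), so T ∝ (1−A)^(1/4) / √d.
T₁ = [1361×0.32/(4×5.67×10⁻⁸×7.97²)]^(1/4) = 74.15 K.
T₂ = [1361×0.22/(4×5.67×10⁻⁸×6.74²)]^(1/4) = 73.42 K.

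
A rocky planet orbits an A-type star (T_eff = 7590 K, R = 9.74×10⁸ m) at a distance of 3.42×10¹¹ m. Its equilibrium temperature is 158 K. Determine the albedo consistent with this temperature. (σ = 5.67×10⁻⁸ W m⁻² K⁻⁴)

L = 4πR_⋆²σT_⋆⁴ = 4π(9.74×10⁸)² × 5.67×10⁻⁸ × (7590)⁴ = 2.24×10²⁷ W.
S = L/(4πd²) = 1530 W m⁻².
From T_eq⁴ = S(1−A)/(4σ): 1−A = 4σT_eq⁴/S.
1−A = 4 × 5.67×10⁻⁸ × (158)⁴ / 1530 = 0.093.

A ≈ 0.91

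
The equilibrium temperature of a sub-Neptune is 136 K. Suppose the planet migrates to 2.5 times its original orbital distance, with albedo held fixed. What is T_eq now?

T_eq ≈ 86.0 K

T_eq ∝ L^(1/4) · d^(−1/2).
T′ = 136 / 2.5^(1/2) = 86.0 K.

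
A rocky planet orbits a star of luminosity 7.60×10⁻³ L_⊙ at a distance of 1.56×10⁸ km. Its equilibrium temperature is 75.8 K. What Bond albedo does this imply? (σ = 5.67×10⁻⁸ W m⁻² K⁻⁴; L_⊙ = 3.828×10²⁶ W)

d = 1.56×10⁸ km = 1.56×10¹¹ m.
L = 7.60×10⁻³ × 3.828×10²⁶ = 2.91×10²⁴ W.
Flux: S = L/(4πd²) = 2.91×10²⁴/(4π×(1.56×10¹¹)²) = 9.51 W m⁻².
From T_eq⁴ = S(1−A)/(4σ): 1−A = 4σT_eq⁴/S.
1−A = 4 × 5.67×10⁻⁸ × (75.8)⁴ / 9.51 = 0.787.

A ≈ 0.21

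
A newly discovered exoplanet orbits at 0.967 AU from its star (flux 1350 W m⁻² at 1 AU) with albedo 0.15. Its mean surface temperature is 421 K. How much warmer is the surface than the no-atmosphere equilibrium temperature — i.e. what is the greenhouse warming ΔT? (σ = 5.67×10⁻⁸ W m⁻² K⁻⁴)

ΔT ≈ 149.8 K

S = 1350/0.967² = 1444 W m⁻².
T_eq = [S(1−A)/(4σ)]^(1/4) = [1444×0.85/(4×5.67×10⁻⁸)]^(1/4) = 271.2 K.
ΔT = T_surf − T_eq = 421 − 271.2.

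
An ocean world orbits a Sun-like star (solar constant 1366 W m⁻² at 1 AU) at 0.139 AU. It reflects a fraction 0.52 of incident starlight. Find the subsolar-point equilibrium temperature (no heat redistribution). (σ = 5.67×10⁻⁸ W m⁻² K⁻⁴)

T_ss ≈ 880 K

Flux at 0.139 AU: S = 1366/0.139² = 7.07×10⁴ W m⁻².
At the subsolar point the surface absorbs S(1−A) and emits σT⁴ per unit area — no factor of 4, since only the local patch is in balance.
T = [7.07×10⁴ × 0.48 / 5.67×10⁻⁸]^(1/4) = (5.99×10¹¹)^(1/4) = 880 K.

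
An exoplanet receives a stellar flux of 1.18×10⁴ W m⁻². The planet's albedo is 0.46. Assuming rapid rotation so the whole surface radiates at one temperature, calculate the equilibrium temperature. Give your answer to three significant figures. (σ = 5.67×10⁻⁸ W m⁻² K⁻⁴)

Energy balance: absorbed = emitted ⇒ πR²·S(1−A) = 4πR²·σT_eq⁴, so T_eq⁴ = S(1−A)/(4σ).
T_eq = [1.18×10⁴ × 0.54 / (4 × 5.67×10⁻⁸)]^(1/4) = (2.81×10¹⁰)^(1/4) = 409 K.

T_eq ≈ 409 K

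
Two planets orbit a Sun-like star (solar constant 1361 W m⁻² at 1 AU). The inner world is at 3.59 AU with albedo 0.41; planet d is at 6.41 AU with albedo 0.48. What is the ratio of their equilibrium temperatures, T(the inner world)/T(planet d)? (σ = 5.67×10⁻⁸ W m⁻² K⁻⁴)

T_eq = [S₀(1−A)/(4σd²)]^(1/4), so T ∝ (1−A)^(1/4) / √d.
T₁ = [1361×0.59/(4×5.67×10⁻⁸×3.59²)]^(1/4) = 128.74 K.
T₂ = [1361×0.52/(4×5.67×10⁻⁸×6.41²)]^(1/4) = 93.35 K.

T₁/T₂ ≈ 1.379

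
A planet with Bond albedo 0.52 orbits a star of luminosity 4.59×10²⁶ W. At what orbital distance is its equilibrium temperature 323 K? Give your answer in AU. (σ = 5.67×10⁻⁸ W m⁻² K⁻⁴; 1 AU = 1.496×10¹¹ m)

d ≈ 0.563 AU

From T_eq⁴ = L(1−A)/(16πσd²): d = √[L(1−A)/(16πσT_eq⁴)].
d = √[4.59×10²⁶ × 0.48 / (16π × 5.67×10⁻⁸ × (323)⁴)] = 8.43×10¹⁰ m = 0.563 AU.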